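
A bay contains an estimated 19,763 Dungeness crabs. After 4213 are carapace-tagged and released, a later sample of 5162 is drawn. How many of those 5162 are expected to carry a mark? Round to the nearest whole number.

Expected recaptures E[R] = M·C / N.
E[R] = 4213 × 5162 / 19763 = 21747506 / 19763 ≈ 1100.4 → 1100

expected recaptures ≈ 1100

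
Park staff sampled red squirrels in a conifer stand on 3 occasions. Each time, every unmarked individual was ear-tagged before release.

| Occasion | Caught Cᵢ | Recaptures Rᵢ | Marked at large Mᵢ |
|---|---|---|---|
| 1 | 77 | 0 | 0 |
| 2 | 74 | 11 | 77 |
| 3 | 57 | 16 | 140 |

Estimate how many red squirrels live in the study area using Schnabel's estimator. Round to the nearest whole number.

Σ MᵢCᵢ = 0·77 + 77·74 + 140·57 = 0 + 5698 + 7980 = 13678
Σ Rᵢ = 0 + 11 + 16 = 27
N̂ = 13678 / 27 ≈ 506.6 → 507

N ≈ 507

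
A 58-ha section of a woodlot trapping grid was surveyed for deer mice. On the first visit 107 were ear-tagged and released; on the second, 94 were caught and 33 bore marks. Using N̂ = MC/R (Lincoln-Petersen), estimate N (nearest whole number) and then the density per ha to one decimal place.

density ≈ 5.3 deer mice per ha

N̂ = 107·94/33 = 10058/33 ≈ 304.8 → 305
Density = N̂ / area = 305 / 58 ≈ 5.26 → 5.3 per ha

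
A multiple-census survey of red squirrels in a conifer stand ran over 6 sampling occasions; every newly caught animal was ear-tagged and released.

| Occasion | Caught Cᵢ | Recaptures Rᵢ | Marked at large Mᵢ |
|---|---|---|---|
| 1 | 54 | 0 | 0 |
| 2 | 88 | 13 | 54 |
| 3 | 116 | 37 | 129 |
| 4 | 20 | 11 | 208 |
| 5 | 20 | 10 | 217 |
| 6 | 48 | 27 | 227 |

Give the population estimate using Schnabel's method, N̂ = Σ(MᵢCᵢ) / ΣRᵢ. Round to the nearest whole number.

N ≈ 399

Σ MᵢCᵢ = 0·54 + 54·88 + 129·116 + 208·20 + 217·20 + 227·48 = 0 + 4752 + 14964 + 4160 + 4340 + 10896 = 39112
Σ Rᵢ = 0 + 13 + 37 + 11 + 10 + 27 = 98
N̂ = 39112 / 98 ≈ 399.1 → 399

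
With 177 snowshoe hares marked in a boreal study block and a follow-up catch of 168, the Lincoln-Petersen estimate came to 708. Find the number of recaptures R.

From N = M·C/R: R = M·C / N = 177·168 / 708 = 29736 / 708 = 42.

R = 42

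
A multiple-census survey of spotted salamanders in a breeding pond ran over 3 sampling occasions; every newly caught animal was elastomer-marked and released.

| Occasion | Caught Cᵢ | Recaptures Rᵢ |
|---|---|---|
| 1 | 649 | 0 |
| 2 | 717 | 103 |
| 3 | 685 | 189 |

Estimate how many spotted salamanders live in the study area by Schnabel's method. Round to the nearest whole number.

Marked at large before each occasion: Mᵢ = Σⱼ<ᵢ (Cⱼ − Rⱼ) → M1=0, M2=649, M3=1263
Σ MᵢCᵢ = 0·649 + 649·717 + 1263·685 = 0 + 465333 + 865155 = 1330488
Σ Rᵢ = 0 + 103 + 189 = 292
N̂ = 1330488 / 292 ≈ 4556.47 → 4556

N ≈ 4556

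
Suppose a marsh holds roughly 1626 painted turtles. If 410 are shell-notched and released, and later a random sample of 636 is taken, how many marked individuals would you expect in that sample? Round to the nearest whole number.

The marked fraction of the population is 410/1626, so in a sample of 636 expect C·(M/N) marked.
E[R] = 410 × 636 / 1626 = 260760 / 1626 ≈ 160.4 → 160

expected recaptures ≈ 160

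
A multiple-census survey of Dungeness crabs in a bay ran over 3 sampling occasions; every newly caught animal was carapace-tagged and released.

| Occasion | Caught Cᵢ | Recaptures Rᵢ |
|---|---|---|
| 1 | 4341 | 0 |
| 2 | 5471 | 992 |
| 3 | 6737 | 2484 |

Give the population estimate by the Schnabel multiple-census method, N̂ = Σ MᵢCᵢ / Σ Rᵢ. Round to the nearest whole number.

Marked at large before each occasion: Mᵢ = Σⱼ<ᵢ (Cⱼ − Rⱼ) → M1=0, M2=4341, M3=8820
Σ MᵢCᵢ = 0·4341 + 4341·5471 + 8820·6737 = 0 + 23749611 + 59420340 = 83169951
Σ Rᵢ = 0 + 992 + 2484 = 3476
N̂ = 83169951 / 3476 ≈ 23926.9 → 23927

N ≈ 23,927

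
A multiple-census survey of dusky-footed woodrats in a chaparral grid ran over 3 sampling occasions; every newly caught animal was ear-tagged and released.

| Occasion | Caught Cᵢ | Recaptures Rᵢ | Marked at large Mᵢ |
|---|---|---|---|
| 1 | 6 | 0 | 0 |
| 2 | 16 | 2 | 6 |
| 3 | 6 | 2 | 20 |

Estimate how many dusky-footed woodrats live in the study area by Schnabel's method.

N = 54

Σ MᵢCᵢ = 0·6 + 6·16 + 20·6 = 0 + 96 + 120 = 216
Σ Rᵢ = 0 + 2 + 2 = 4
N̂ = 216 / 4 = 54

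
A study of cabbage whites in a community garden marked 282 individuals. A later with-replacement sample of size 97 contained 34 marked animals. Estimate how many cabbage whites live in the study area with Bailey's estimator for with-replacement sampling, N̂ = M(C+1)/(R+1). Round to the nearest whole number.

N̂ = 282·(97+1)/(34+1) = 282·98/35 = 27636/35 ≈ 789.6 → 790

N ≈ 790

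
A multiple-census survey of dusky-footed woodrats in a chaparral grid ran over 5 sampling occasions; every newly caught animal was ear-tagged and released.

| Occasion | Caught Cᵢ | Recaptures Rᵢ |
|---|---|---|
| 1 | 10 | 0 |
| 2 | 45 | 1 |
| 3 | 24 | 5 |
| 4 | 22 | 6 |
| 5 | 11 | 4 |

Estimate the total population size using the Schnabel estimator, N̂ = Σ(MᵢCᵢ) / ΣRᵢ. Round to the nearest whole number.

N ≈ 271

Marked at large before each occasion: Mᵢ = Σⱼ<ᵢ (Cⱼ − Rⱼ) → M1=0, M2=10, M3=54, M4=73, M5=89
Σ MᵢCᵢ = 0·10 + 10·45 + 54·24 + 73·22 + 89·11 = 0 + 450 + 1296 + 1606 + 979 = 4331
Σ Rᵢ = 0 + 1 + 5 + 6 + 4 = 16
N̂ = 4331 / 16 ≈ 270.7 → 271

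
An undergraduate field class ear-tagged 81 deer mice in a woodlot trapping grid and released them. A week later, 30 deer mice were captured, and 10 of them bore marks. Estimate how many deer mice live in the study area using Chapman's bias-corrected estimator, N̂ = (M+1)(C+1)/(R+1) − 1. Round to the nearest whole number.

N̂ = (81+1)(30+1)/(10+1) − 1 = 82·31/11 − 1
= 2542/11 − 1 ≈ 231.1 − 1 ≈ 230.1 → 230

N ≈ 230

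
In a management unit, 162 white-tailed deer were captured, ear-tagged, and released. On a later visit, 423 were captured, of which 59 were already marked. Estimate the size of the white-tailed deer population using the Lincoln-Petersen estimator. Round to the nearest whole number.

N ≈ 1161

N = (162 × 423) / 59 = 68526 / 59 ≈ 1161.46 → 1161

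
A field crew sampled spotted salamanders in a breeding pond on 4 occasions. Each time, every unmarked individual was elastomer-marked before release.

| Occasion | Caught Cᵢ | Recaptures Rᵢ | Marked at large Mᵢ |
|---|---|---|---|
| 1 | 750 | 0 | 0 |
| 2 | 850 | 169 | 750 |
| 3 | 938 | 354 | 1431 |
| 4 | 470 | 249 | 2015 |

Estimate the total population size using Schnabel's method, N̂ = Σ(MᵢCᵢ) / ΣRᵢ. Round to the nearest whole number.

N ≈ 3791

Σ MᵢCᵢ = 0·750 + 750·850 + 1431·938 + 2015·470 = 0 + 637500 + 1342278 + 947050 = 2926828
Σ Rᵢ = 0 + 169 + 354 + 249 = 772
N̂ = 2926828 / 772 ≈ 3791.2 → 3791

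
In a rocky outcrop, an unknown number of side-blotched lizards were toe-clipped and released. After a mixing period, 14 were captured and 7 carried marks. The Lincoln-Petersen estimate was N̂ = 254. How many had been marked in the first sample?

From N = M·C/R: M = N·R / C = 254·7 / 14 = 1778 / 14 = 127.

M = 127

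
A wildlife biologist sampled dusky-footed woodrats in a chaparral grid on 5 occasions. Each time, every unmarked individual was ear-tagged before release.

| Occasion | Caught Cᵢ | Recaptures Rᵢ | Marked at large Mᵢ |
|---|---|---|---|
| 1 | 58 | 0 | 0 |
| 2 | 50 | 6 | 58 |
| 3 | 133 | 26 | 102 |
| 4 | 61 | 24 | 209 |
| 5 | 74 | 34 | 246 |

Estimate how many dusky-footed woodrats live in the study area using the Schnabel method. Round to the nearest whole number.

N ≈ 527

Σ MᵢCᵢ = 0·58 + 58·50 + 102·133 + 209·61 + 246·74 = 0 + 2900 + 13566 + 12749 + 18204 = 47419
Σ Rᵢ = 0 + 6 + 26 + 24 + 34 = 90
N̂ = 47419 / 90 ≈ 526.9 → 527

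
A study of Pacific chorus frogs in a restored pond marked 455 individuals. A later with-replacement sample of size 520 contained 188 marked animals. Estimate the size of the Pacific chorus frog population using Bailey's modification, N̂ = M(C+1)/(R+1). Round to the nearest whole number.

N ≈ 1254

N̂ = 455·(520+1)/(188+1) = 455·521/189 = 237055/189 ≈ 1254.3 → 1254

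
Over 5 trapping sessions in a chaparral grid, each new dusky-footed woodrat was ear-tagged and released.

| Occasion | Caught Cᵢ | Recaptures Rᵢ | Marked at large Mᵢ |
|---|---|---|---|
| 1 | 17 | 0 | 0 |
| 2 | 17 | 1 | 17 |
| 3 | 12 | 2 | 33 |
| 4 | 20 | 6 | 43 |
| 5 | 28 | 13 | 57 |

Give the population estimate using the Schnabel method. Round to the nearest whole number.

Σ MᵢCᵢ = 0·17 + 17·17 + 33·12 + 43·20 + 57·28 = 0 + 289 + 396 + 860 + 1596 = 3141
Σ Rᵢ = 0 + 1 + 2 + 6 + 13 = 22
N̂ = 3141 / 22 ≈ 142.8 → 143

N ≈ 143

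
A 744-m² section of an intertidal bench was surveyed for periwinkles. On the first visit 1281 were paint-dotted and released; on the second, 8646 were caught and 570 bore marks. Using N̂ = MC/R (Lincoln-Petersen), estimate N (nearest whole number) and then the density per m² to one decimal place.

density ≈ 26.1 periwinkles per m²

N̂ = 1281·8646/570 = 11075526/570 ≈ 19430.7 → 19431
Density = N̂ / area = 19431 / 744 ≈ 26.12 → 26.1 per m²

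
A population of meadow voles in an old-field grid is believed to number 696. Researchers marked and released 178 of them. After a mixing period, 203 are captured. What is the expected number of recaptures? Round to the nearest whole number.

The marked fraction of the population is 178/696, so in a sample of 203 expect C·(M/N) marked.
E[R] = 178 × 203 / 696 = 36134 / 696 ≈ 51.9 → 52

expected recaptures ≈ 52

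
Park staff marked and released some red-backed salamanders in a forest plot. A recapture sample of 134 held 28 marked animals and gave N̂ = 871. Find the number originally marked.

From N = M·C/R: M = N·R / C = 871·28 / 134 = 24388 / 134 = 182.

M = 182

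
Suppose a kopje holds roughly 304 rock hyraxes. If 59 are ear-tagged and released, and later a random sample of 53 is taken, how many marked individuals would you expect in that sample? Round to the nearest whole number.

Expected recaptures E[R] = M·C / N.
E[R] = 59 × 53 / 304 = 3127 / 304 ≈ 10.3 → 10

expected recaptures ≈ 10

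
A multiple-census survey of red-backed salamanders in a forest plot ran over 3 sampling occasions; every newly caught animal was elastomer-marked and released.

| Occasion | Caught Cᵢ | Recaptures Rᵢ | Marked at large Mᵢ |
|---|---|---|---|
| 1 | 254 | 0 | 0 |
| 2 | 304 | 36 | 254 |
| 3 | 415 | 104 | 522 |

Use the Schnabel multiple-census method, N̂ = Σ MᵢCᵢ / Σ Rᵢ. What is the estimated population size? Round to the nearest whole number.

N ≈ 2099

Σ MᵢCᵢ = 0·254 + 254·304 + 522·415 = 0 + 77216 + 216630 = 293846
Σ Rᵢ = 0 + 36 + 104 = 140
N̂ = 293846 / 140 ≈ 2098.9 → 2099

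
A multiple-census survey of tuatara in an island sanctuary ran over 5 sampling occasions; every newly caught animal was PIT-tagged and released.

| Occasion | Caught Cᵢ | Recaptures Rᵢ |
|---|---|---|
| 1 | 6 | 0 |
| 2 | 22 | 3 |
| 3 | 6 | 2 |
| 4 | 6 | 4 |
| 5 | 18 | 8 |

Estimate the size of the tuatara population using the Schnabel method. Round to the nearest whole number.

Marked at large before each occasion: Mᵢ = Σⱼ<ᵢ (Cⱼ − Rⱼ) → M1=0, M2=6, M3=25, M4=29, M5=31
Σ MᵢCᵢ = 0·6 + 6·22 + 25·6 + 29·6 + 31·18 = 0 + 132 + 150 + 174 + 558 = 1014
Σ Rᵢ = 0 + 3 + 2 + 4 + 8 = 17
N̂ = 1014 / 17 ≈ 59.6 → 60

N ≈ 60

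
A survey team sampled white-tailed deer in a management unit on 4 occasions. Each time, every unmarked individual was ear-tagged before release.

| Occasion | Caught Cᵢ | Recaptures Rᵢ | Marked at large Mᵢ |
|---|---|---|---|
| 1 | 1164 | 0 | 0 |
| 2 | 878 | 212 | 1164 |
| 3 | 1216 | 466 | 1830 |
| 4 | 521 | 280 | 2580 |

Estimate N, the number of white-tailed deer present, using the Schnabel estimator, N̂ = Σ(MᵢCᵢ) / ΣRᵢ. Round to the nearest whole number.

N ≈ 4793

Σ MᵢCᵢ = 0·1164 + 1164·878 + 1830·1216 + 2580·521 = 0 + 1021992 + 2225280 + 1344180 = 4591452
Σ Rᵢ = 0 + 212 + 466 + 280 = 958
N̂ = 4591452 / 958 ≈ 4792.7 → 4793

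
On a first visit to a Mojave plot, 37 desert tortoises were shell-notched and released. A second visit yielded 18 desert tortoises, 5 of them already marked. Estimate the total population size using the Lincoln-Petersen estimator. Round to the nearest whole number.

Lincoln-Petersen assumes M/N = R/C, so N = M·C / R.
N = (37 × 18) / 5 = 666 / 5 ≈ 133.2 → 133

N ≈ 133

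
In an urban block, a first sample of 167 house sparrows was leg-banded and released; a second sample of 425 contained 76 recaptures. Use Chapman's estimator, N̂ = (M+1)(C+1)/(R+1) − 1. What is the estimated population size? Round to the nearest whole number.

N ≈ 928

N̂ = (167+1)(425+1)/(76+1) − 1 = 168·426/77 − 1
= 71568/77 − 1 ≈ 929.45 − 1 ≈ 928.45 → 928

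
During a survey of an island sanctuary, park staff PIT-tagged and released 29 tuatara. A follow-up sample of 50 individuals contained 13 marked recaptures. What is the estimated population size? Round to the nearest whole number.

N ≈ 112

The marked fraction in the recapture sample should equal the marked fraction in the population: 13/50 = 29/N.
N = (29 × 50) / 13 = 1450 / 13 ≈ 111.5 → 112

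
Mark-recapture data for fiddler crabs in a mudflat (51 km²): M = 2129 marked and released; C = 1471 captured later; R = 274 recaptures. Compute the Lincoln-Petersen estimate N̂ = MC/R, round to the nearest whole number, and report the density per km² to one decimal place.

density ≈ 224.1 fiddler crabs per km²

N̂ = 2129·1471/274 = 3131759/274 ≈ 11429.8 → 11430
Density = N̂ / area = 11430 / 51 ≈ 224.12 → 224.1 per km²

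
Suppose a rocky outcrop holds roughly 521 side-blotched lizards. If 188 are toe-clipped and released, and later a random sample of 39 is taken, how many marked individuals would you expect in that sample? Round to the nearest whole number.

expected recaptures ≈ 14

Expected recaptures E[R] = M·C / N.
E[R] = 188 × 39 / 521 = 7332 / 521 ≈ 14.1 → 14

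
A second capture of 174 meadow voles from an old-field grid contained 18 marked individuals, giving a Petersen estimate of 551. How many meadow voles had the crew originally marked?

From N = M·C/R: M = N·R / C = 551·18 / 174 = 9918 / 174 = 57.

M = 57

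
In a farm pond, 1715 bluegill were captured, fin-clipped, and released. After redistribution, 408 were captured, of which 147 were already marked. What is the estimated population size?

N = 4760

N = (1715 × 408) / 147 = 699720 / 147 = 4760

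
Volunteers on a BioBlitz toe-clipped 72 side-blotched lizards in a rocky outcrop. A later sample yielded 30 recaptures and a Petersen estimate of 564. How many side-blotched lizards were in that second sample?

From N = M·C/R: C = N·R / M = 564·30 / 72 = 16920 / 72 = 235.

C = 235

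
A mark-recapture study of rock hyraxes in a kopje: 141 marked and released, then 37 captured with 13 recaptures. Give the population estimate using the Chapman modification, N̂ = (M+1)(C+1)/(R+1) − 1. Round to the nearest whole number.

N ≈ 384

N̂ = (141+1)(37+1)/(13+1) − 1 = 142·38/14 − 1
= 5396/14 − 1 ≈ 385.4 − 1 ≈ 384.4 → 384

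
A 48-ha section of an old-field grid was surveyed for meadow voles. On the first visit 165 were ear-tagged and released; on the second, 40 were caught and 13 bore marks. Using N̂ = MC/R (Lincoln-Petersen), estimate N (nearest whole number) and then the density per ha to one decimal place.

N̂ = 165·40/13 = 6600/13 ≈ 507.7 → 508
Density = N̂ / area = 508 / 48 ≈ 10.58 → 10.6 per ha

density ≈ 10.6 meadow voles per ha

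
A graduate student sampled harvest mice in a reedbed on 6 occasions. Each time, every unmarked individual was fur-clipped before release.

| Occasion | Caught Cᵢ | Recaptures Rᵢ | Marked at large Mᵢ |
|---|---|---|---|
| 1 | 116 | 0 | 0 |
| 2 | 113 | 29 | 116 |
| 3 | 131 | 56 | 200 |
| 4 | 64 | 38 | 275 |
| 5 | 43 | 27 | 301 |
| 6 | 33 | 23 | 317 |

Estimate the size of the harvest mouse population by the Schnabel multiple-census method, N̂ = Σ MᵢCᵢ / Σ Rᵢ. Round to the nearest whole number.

Σ MᵢCᵢ = 0·116 + 116·113 + 200·131 + 275·64 + 301·43 + 317·33 = 0 + 13108 + 26200 + 17600 + 12943 + 10461 = 80312
Σ Rᵢ = 0 + 29 + 56 + 38 + 27 + 23 = 173
N̂ = 80312 / 173 ≈ 464.2 → 464

N ≈ 464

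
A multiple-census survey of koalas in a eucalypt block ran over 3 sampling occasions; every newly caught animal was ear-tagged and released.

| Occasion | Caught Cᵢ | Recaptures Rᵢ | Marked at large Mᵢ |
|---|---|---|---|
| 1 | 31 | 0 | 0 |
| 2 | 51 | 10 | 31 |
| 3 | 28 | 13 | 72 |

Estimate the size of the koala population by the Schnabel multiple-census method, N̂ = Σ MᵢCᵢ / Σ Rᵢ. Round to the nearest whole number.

N ≈ 156

Σ MᵢCᵢ = 0·31 + 31·51 + 72·28 = 0 + 1581 + 2016 = 3597
Σ Rᵢ = 0 + 10 + 13 = 23
N̂ = 3597 / 23 ≈ 156.4 → 156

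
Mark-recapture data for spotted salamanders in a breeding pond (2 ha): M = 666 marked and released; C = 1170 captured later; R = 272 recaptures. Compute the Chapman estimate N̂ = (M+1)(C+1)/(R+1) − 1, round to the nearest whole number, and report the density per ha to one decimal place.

N̂ = 667·1171/273 − 1 = 781057/273 − 1 ≈ 2860.0 → 2860
Density = N̂ / area = 2860 / 2 = 1430.0 per ha

density ≈ 1430.0 spotted salamanders per ha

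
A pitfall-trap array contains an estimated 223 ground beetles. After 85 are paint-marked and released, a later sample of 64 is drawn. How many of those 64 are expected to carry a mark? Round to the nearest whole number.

The marked fraction of the population is 85/223, so in a sample of 64 expect C·(M/N) marked.
E[R] = 85 × 64 / 223 = 5440 / 223 ≈ 24.4 → 24

expected recaptures ≈ 24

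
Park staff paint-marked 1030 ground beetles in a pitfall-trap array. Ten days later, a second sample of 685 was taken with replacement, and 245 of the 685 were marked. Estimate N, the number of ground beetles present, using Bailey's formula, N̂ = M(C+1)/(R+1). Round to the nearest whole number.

N̂ = 1030·(685+1)/(245+1) = 1030·686/246 = 706580/246 ≈ 2872.3 → 2872

N ≈ 2872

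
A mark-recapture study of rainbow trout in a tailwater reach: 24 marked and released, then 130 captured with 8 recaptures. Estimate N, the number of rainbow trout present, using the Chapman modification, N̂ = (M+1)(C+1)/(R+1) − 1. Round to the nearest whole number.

N̂ = (24+1)(130+1)/(8+1) − 1 = 25·131/9 − 1
= 3275/9 − 1 ≈ 363.9 − 1 ≈ 362.9 → 363

N ≈ 363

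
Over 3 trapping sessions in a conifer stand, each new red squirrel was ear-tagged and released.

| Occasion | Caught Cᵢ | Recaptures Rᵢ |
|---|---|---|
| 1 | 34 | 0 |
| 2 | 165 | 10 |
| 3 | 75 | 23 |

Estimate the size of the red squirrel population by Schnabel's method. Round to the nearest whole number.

Marked at large before each occasion: Mᵢ = Σⱼ<ᵢ (Cⱼ − Rⱼ) → M1=0, M2=34, M3=189
Σ MᵢCᵢ = 0·34 + 34·165 + 189·75 = 0 + 5610 + 14175 = 19785
Σ Rᵢ = 0 + 10 + 23 = 33
N̂ = 19785 / 33 ≈ 599.5 → 600

N ≈ 600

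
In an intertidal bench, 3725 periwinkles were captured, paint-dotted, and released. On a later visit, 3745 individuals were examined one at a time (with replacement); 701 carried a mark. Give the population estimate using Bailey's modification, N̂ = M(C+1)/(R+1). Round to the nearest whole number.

N ≈ 19,877

N̂ = 3725·(3745+1)/(701+1) = 3725·3746/702 = 13953850/702 ≈ 19877.3 → 19877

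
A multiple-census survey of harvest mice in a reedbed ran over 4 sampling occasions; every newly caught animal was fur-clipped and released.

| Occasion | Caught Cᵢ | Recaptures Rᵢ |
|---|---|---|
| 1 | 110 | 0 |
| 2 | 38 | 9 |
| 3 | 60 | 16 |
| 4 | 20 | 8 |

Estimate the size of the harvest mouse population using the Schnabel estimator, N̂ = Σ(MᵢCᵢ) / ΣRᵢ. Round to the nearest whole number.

N ≈ 490

Marked at large before each occasion: Mᵢ = Σⱼ<ᵢ (Cⱼ − Rⱼ) → M1=0, M2=110, M3=139, M4=183
Σ MᵢCᵢ = 0·110 + 110·38 + 139·60 + 183·20 = 0 + 4180 + 8340 + 3660 = 16180
Σ Rᵢ = 0 + 9 + 16 + 8 = 33
N̂ = 16180 / 33 ≈ 490.3 → 490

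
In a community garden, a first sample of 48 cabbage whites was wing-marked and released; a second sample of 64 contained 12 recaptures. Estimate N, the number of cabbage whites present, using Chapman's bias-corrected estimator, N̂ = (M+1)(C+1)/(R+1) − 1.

N̂ = (48+1)(64+1)/(12+1) − 1 = 49·65/13 − 1
= 3185/13 − 1 = 245 − 1 = 244

N = 244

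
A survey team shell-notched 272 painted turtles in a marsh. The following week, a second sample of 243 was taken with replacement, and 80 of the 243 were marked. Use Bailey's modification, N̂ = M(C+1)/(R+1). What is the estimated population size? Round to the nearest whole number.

N̂ = 272·(243+1)/(80+1) = 272·244/81 = 66368/81 ≈ 819.4 → 819

N ≈ 819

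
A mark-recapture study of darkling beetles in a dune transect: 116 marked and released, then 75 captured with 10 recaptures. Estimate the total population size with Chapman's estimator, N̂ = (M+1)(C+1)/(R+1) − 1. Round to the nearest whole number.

N̂ = (116+1)(75+1)/(10+1) − 1 = 117·76/11 − 1
= 8892/11 − 1 ≈ 808.4 − 1 ≈ 807.4 → 807

N ≈ 807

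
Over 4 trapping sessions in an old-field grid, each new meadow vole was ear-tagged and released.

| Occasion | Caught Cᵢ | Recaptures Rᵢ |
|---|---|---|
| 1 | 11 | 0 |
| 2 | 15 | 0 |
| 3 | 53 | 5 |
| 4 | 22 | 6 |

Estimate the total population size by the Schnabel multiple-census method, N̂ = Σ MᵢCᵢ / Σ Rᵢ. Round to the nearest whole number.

Marked at large before each occasion: Mᵢ = Σⱼ<ᵢ (Cⱼ − Rⱼ) → M1=0, M2=11, M3=26, M4=74
Σ MᵢCᵢ = 0·11 + 11·15 + 26·53 + 74·22 = 0 + 165 + 1378 + 1628 = 3171
Σ Rᵢ = 0 + 0 + 5 + 6 = 11
N̂ = 3171 / 11 ≈ 288.3 → 288

N ≈ 288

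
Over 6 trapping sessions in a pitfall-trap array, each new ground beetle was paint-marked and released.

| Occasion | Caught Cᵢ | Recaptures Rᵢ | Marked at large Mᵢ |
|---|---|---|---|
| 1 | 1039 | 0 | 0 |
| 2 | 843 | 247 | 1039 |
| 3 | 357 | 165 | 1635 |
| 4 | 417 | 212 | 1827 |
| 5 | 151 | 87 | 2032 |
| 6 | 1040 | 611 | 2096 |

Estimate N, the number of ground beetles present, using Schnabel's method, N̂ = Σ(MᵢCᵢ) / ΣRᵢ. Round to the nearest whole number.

N ≈ 3561

Σ MᵢCᵢ = 0·1039 + 1039·843 + 1635·357 + 1827·417 + 2032·151 + 2096·1040 = 0 + 875877 + 583695 + 761859 + 306832 + 2179840 = 4708103
Σ Rᵢ = 0 + 247 + 165 + 212 + 87 + 611 = 1322
N̂ = 4708103 / 1322 ≈ 3561.3 → 3561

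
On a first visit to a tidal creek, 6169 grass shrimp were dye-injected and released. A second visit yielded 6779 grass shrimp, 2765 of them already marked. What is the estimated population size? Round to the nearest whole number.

N ≈ 15,125

N = (6169 × 6779) / 2765 = 41819651 / 2765 ≈ 15124.6 → 15125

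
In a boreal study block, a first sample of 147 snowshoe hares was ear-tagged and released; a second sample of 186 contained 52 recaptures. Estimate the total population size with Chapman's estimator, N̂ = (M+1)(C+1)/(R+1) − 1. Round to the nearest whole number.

N̂ = (147+1)(186+1)/(52+1) − 1 = 148·187/53 − 1
= 27676/53 − 1 ≈ 522.2 − 1 ≈ 521.2 → 521

N ≈ 521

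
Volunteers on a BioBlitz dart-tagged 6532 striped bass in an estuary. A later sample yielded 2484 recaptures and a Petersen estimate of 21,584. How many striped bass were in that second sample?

From N = M·C/R: C = N·R / M = 21584·2484 / 6532 = 53614656 / 6532 = 8208.

C = 8208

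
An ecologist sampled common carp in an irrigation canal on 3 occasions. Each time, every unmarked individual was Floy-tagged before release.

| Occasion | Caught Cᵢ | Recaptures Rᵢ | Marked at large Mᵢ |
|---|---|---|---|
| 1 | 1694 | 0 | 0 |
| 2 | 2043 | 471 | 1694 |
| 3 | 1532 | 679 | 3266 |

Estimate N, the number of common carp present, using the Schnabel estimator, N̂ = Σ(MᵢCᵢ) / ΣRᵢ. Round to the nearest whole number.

Σ MᵢCᵢ = 0·1694 + 1694·2043 + 3266·1532 = 0 + 3460842 + 5003512 = 8464354
Σ Rᵢ = 0 + 471 + 679 = 1150
N̂ = 8464354 / 1150 ≈ 7360.3 → 7360

N ≈ 7360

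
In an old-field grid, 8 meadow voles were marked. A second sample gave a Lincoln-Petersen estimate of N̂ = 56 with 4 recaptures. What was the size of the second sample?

From N = M·C/R: C = N·R / M = 56·4 / 8 = 224 / 8 = 28.

C = 28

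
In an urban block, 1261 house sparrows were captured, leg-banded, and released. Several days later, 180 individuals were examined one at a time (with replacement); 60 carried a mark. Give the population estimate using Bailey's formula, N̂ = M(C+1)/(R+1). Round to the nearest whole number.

N̂ = 1261·(180+1)/(60+1) = 1261·181/61 = 228241/61 ≈ 3741.7 → 3742

N ≈ 3742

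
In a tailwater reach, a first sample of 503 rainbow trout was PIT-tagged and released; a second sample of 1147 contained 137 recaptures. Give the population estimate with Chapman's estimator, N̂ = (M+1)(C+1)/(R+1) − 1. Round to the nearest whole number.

N̂ = (503+1)(1147+1)/(137+1) − 1 = 504·1148/138 − 1
= 578592/138 − 1 ≈ 4192.7 − 1 ≈ 4191.7 → 4192

N ≈ 4192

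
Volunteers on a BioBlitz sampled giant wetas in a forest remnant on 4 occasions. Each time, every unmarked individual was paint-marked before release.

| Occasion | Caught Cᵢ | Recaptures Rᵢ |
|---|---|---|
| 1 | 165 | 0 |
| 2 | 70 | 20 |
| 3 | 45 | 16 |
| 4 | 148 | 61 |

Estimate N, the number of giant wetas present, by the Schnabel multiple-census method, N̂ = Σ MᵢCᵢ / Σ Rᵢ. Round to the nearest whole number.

Marked at large before each occasion: Mᵢ = Σⱼ<ᵢ (Cⱼ − Rⱼ) → M1=0, M2=165, M3=215, M4=244
Σ MᵢCᵢ = 0·165 + 165·70 + 215·45 + 244·148 = 0 + 11550 + 9675 + 36112 = 57337
Σ Rᵢ = 0 + 20 + 16 + 61 = 97
N̂ = 57337 / 97 ≈ 591.1 → 591

N ≈ 591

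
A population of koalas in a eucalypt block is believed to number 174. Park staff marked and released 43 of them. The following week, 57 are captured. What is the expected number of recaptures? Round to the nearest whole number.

expected recaptures ≈ 14

Expected recaptures E[R] = M·C / N.
E[R] = 43 × 57 / 174 = 2451 / 174 ≈ 14.1 → 14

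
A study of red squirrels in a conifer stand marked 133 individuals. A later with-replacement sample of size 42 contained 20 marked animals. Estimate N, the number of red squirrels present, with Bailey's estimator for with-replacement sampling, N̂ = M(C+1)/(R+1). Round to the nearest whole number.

N̂ = 133·(42+1)/(20+1) = 133·43/21 = 5719/21 ≈ 272.3 → 272

N ≈ 272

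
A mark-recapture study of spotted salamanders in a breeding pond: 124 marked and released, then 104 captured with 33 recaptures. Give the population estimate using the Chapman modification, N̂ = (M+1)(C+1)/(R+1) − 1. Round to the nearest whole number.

N̂ = (124+1)(104+1)/(33+1) − 1 = 125·105/34 − 1
= 13125/34 − 1 ≈ 386.0 − 1 ≈ 385.0 → 385

N ≈ 385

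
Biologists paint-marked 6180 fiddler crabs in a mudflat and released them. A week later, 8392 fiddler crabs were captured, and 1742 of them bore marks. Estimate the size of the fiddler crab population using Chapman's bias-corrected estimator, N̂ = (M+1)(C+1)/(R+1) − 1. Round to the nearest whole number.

N ≈ 29,762

N̂ = (6180+1)(8392+1)/(1742+1) − 1 = 6181·8393/1743 − 1
= 51877133/1743 − 1 ≈ 29763.1 − 1 ≈ 29762.1 → 29762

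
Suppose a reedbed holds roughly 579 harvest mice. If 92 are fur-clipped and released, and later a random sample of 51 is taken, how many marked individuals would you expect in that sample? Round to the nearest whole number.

expected recaptures ≈ 8

The marked fraction of the population is 92/579, so in a sample of 51 expect C·(M/N) marked.
E[R] = 92 × 51 / 579 = 4692 / 579 ≈ 8.1 → 8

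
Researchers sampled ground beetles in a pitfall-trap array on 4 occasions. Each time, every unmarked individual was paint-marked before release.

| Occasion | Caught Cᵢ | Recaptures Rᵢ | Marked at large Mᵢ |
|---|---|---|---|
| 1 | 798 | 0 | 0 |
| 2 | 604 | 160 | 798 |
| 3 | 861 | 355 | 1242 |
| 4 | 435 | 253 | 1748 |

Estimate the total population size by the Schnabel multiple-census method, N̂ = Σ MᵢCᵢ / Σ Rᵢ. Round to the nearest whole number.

Σ MᵢCᵢ = 0·798 + 798·604 + 1242·861 + 1748·435 = 0 + 481992 + 1069362 + 760380 = 2311734
Σ Rᵢ = 0 + 160 + 355 + 253 = 768
N̂ = 2311734 / 768 ≈ 3010.1 → 3010

N ≈ 3010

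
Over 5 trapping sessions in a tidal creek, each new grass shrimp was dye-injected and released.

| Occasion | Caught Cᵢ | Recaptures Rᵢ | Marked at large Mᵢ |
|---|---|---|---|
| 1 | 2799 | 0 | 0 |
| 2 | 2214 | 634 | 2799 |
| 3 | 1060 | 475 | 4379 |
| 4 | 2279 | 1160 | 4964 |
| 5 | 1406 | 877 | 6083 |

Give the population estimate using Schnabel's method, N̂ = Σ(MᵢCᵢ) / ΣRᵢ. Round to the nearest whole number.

N ≈ 9760

Σ MᵢCᵢ = 0·2799 + 2799·2214 + 4379·1060 + 4964·2279 + 6083·1406 = 0 + 6196986 + 4641740 + 11312956 + 8552698 = 30704380
Σ Rᵢ = 0 + 634 + 475 + 1160 + 877 = 3146
N̂ = 30704380 / 3146 ≈ 9759.8 → 9760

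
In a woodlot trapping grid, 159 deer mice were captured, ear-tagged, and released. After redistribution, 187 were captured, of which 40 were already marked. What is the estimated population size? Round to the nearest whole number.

N ≈ 743

The marked fraction in the recapture sample should equal the marked fraction in the population: 40/187 = 159/N.
N = (159 × 187) / 40 = 29733 / 40 ≈ 743.3 → 743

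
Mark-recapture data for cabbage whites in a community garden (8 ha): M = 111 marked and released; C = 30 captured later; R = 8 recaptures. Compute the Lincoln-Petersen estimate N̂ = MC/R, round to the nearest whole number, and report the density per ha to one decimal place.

density ≈ 52.0 cabbage whites per ha

N̂ = 111·30/8 = 3330/8 ≈ 416.2 → 416
Density = N̂ / area = 416 / 8 = 52.0 per ha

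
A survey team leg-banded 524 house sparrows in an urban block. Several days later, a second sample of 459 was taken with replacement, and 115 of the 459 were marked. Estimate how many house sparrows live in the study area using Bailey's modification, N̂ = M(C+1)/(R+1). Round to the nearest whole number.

N̂ = 524·(459+1)/(115+1) = 524·460/116 = 241040/116 ≈ 2077.9 → 2078

N ≈ 2078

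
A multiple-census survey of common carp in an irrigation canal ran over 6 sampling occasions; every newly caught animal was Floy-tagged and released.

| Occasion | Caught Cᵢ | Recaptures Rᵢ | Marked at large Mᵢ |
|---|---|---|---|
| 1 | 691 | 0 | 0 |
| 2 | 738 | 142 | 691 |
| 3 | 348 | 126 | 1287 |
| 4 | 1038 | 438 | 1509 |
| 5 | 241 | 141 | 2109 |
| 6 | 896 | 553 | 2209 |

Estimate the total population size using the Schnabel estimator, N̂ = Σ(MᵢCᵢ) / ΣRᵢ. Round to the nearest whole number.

Σ MᵢCᵢ = 0·691 + 691·738 + 1287·348 + 1509·1038 + 2109·241 + 2209·896 = 0 + 509958 + 447876 + 1566342 + 508269 + 1979264 = 5011709
Σ Rᵢ = 0 + 142 + 126 + 438 + 141 + 553 = 1400
N̂ = 5011709 / 1400 ≈ 3579.8 → 3580

N ≈ 3580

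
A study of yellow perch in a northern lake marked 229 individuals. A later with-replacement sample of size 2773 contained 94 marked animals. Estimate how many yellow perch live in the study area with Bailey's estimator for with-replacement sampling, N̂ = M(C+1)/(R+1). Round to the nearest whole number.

N̂ = 229·(2773+1)/(94+1) = 229·2774/95 = 635246/95 ≈ 6686.8 → 6687

N ≈ 6687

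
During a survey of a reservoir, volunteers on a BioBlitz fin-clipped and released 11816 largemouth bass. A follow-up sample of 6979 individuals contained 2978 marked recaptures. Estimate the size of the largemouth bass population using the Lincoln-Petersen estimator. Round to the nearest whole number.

The marked fraction in the recapture sample should equal the marked fraction in the population: 2978/6979 = 11816/N.
N = (11816 × 6979) / 2978 = 82463864 / 2978 ≈ 27691.0 → 27691

N ≈ 27,691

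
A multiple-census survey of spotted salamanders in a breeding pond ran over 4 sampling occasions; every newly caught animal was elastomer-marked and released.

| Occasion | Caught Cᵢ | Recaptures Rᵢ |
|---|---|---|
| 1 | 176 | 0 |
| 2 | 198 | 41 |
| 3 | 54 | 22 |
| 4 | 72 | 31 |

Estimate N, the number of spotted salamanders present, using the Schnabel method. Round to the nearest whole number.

Marked at large before each occasion: Mᵢ = Σⱼ<ᵢ (Cⱼ − Rⱼ) → M1=0, M2=176, M3=333, M4=365
Σ MᵢCᵢ = 0·176 + 176·198 + 333·54 + 365·72 = 0 + 34848 + 17982 + 26280 = 79110
Σ Rᵢ = 0 + 41 + 22 + 31 = 94
N̂ = 79110 / 94 ≈ 841.6 → 842

N ≈ 842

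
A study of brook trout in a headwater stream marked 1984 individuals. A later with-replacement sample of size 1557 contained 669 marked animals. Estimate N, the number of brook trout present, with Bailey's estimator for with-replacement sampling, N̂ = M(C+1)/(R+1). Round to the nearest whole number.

N ≈ 4614

N̂ = 1984·(1557+1)/(669+1) = 1984·1558/670 = 3091072/670 ≈ 4613.5 → 4614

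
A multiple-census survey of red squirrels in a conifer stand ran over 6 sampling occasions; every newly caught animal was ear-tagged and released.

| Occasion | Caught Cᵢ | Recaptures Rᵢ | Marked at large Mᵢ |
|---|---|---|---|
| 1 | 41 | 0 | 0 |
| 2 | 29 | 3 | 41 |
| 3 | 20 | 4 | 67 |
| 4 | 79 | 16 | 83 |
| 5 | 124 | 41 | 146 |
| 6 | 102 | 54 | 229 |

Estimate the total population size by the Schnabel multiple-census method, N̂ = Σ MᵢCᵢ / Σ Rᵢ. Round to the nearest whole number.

Σ MᵢCᵢ = 0·41 + 41·29 + 67·20 + 83·79 + 146·124 + 229·102 = 0 + 1189 + 1340 + 6557 + 18104 + 23358 = 50548
Σ Rᵢ = 0 + 3 + 4 + 16 + 41 + 54 = 118
N̂ = 50548 / 118 ≈ 428.4 → 428

N ≈ 428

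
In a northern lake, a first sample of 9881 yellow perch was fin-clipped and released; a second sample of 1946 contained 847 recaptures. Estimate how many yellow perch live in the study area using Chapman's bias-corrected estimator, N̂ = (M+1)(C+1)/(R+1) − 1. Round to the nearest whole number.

N̂ = (9881+1)(1946+1)/(847+1) − 1 = 9882·1947/848 − 1
= 19240254/848 − 1 ≈ 22689.0 − 1 ≈ 22688.0 → 22688

N ≈ 22,688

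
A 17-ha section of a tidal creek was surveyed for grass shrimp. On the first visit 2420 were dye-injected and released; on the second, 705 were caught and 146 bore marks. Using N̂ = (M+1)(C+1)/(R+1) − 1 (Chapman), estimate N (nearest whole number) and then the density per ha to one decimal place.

N̂ = 2421·706/147 − 1 = 1709226/147 − 1 ≈ 11626.4 → 11626
Density = N̂ / area = 11626 / 17 ≈ 683.88 → 683.9 per ha

density ≈ 683.9 grass shrimp per ha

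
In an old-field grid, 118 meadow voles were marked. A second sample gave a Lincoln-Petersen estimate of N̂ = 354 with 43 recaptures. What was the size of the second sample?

C = 129

From N = M·C/R: C = N·R / M = 354·43 / 118 = 15222 / 118 = 129.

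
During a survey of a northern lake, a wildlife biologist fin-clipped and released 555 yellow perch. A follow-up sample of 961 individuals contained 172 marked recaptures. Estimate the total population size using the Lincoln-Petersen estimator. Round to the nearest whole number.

N ≈ 3101

If marked individuals mix randomly, R/C ≈ M/N, giving N ≈ M·C/R.
N = (555 × 961) / 172 = 533355 / 172 ≈ 3100.9 → 3101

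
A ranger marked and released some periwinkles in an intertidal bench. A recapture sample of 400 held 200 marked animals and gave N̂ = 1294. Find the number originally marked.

From N = M·C/R: M = N·R / C = 1294·200 / 400 = 258800 / 400 = 647.

M = 647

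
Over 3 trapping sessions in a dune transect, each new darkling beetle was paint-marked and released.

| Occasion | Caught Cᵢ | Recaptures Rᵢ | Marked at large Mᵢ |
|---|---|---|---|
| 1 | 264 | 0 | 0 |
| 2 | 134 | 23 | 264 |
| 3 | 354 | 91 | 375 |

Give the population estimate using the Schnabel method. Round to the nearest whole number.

N ≈ 1475

Σ MᵢCᵢ = 0·264 + 264·134 + 375·354 = 0 + 35376 + 132750 = 168126
Σ Rᵢ = 0 + 23 + 91 = 114
N̂ = 168126 / 114 ≈ 1474.8 → 1475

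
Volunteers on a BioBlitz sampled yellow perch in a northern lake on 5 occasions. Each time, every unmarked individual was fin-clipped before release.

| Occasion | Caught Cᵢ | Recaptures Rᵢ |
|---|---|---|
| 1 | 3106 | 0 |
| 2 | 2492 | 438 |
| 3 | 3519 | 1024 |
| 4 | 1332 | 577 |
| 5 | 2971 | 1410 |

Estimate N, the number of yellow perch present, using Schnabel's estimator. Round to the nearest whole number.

N ≈ 17,710

Marked at large before each occasion: Mᵢ = Σⱼ<ᵢ (Cⱼ − Rⱼ) → M1=0, M2=3106, M3=5160, M4=7655, M5=8410
Σ MᵢCᵢ = 0·3106 + 3106·2492 + 5160·3519 + 7655·1332 + 8410·2971 = 0 + 7740152 + 18158040 + 10196460 + 24986110 = 61080762
Σ Rᵢ = 0 + 438 + 1024 + 577 + 1410 = 3449
N̂ = 61080762 / 3449 ≈ 17709.7 → 17710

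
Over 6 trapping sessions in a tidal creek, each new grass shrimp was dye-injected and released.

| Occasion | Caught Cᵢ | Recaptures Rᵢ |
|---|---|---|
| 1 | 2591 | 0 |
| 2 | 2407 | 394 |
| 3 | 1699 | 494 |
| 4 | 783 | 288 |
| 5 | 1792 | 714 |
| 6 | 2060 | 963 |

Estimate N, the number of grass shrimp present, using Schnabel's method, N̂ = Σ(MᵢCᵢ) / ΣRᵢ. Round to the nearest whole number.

Marked at large before each occasion: Mᵢ = Σⱼ<ᵢ (Cⱼ − Rⱼ) → M1=0, M2=2591, M3=4604, M4=5809, M5=6304, M6=7382
Σ MᵢCᵢ = 0·2591 + 2591·2407 + 4604·1699 + 5809·783 + 6304·1792 + 7382·2060 = 0 + 6236537 + 7822196 + 4548447 + 11296768 + 15206920 = 45110868
Σ Rᵢ = 0 + 394 + 494 + 288 + 714 + 963 = 2853
N̂ = 45110868 / 2853 ≈ 15811.7 → 15812

N ≈ 15,812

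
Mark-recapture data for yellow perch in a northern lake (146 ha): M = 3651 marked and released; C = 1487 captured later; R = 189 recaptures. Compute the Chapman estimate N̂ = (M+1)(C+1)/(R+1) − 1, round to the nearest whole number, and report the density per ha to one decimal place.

density ≈ 195.9 yellow perch per ha

N̂ = 3652·1488/190 − 1 = 5434176/190 − 1 ≈ 28599.9 → 28600
Density = N̂ / area = 28600 / 146 ≈ 195.89 → 195.9 per ha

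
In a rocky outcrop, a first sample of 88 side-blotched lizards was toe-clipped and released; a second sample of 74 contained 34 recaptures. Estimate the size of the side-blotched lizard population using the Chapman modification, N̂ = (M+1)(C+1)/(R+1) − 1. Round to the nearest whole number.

N̂ = (88+1)(74+1)/(34+1) − 1 = 89·75/35 − 1
= 6675/35 − 1 ≈ 190.7 − 1 ≈ 189.7 → 190

N ≈ 190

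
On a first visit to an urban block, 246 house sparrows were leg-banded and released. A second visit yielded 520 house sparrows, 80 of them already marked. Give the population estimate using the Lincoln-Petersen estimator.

N = (246 × 520) / 80 = 127920 / 80 = 1599

N = 1599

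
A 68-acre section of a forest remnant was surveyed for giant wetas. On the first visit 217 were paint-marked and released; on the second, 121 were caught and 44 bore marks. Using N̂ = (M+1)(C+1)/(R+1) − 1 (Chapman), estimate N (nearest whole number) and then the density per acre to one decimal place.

density ≈ 8.7 giant wetas per acre

N̂ = 218·122/45 − 1 = 26596/45 − 1 ≈ 590.0 → 590
Density = N̂ / area = 590 / 68 ≈ 8.68 → 8.7 per acre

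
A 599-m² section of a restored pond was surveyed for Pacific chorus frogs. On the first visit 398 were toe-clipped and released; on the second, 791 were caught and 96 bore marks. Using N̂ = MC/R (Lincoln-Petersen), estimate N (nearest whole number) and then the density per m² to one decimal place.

density ≈ 5.5 Pacific chorus frogs per m²

N̂ = 398·791/96 = 314818/96 ≈ 3279.4 → 3279
Density = N̂ / area = 3279 / 599 ≈ 5.47 → 5.5 per m²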